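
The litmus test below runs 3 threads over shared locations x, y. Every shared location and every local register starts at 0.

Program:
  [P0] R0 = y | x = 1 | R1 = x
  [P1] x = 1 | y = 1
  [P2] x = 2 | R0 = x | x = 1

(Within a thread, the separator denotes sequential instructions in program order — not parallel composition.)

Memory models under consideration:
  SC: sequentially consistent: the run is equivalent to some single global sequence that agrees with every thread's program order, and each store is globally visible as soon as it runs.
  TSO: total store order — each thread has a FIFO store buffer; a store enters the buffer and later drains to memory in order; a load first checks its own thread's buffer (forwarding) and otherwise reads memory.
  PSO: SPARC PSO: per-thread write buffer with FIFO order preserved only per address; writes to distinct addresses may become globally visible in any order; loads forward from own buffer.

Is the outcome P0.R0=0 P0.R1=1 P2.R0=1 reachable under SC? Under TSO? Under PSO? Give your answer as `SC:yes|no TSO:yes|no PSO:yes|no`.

SC:yes TSO:yes PSO:yes

outcome vector order: (P0.R0,P0.R1,P2.R0)
SC (7): 011, 012, 021, 022, 111, 112, 122
TSO (7): 011, 012, 021, 022, 111, 112, 122
PSO (8): 011, 012, 021, 022, 111, 112, 121, 122
target 011 ∈ {SC,TSO,PSO}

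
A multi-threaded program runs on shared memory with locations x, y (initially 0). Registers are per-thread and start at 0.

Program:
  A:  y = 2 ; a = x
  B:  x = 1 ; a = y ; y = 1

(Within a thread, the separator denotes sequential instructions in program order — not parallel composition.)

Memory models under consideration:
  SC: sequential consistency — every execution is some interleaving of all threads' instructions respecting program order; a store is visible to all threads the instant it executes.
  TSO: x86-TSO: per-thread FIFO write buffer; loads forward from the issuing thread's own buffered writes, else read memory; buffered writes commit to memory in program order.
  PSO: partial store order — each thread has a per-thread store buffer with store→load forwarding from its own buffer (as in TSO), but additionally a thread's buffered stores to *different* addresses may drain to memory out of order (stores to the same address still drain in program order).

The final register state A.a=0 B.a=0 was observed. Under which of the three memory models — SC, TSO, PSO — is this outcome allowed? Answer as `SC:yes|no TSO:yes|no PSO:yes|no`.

outcome vector order: (A.a,B.a)
[SC] allowed = {<0 2>, <1 0>, <1 2>}
[TSO] allowed = {<0 0>, <0 2>, <1 0>, <1 2>}
[PSO] allowed = {<0 0>, <0 2>, <1 0>, <1 2>}
target <0 0> ∈ {TSO,PSO}

SC:no TSO:yes PSO:yes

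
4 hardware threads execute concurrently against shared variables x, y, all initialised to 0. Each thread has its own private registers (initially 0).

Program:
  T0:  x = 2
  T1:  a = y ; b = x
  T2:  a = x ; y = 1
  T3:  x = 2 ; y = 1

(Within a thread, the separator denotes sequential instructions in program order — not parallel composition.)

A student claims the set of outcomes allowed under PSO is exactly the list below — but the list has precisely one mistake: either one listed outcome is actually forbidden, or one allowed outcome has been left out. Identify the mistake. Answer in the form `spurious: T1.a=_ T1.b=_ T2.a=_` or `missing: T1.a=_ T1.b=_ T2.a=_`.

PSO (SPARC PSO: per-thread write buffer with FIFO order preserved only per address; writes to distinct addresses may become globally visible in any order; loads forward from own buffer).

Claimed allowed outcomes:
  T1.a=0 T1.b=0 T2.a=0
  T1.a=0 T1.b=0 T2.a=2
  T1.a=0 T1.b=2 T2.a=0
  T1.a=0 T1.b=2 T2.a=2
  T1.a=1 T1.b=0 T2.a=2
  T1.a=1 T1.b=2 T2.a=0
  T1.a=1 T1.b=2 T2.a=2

outcome vector order: (T1.a,T1.b,T2.a)
PSO: 8 outcomes — {(0,0,0) (0,0,2) (0,2,0) (0,2,2) (1,0,0) (1,0,2) (1,2,0) (1,2,2)}
PSO∖claimed = {(1,0,0)}

missing: T1.a=1 T1.b=0 T2.a=0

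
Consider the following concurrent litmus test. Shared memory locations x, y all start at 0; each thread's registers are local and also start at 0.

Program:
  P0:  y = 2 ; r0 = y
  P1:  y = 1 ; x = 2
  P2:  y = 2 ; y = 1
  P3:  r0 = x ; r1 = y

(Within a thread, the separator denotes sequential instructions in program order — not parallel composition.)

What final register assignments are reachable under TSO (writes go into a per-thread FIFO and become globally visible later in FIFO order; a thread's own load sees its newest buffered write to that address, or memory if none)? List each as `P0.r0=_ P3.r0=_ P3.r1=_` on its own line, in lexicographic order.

outcome vector order: (P0.r0,P3.r0,P3.r1)
|TSO outcomes| = 10

P0.r0=1 P3.r0=0 P3.r1=0
P0.r0=1 P3.r0=0 P3.r1=1
P0.r0=1 P3.r0=0 P3.r1=2
P0.r0=1 P3.r0=2 P3.r1=1
P0.r0=1 P3.r0=2 P3.r1=2
P0.r0=2 P3.r0=0 P3.r1=0
P0.r0=2 P3.r0=0 P3.r1=1
P0.r0=2 P3.r0=0 P3.r1=2
P0.r0=2 P3.r0=2 P3.r1=1
P0.r0=2 P3.r0=2 P3.r1=2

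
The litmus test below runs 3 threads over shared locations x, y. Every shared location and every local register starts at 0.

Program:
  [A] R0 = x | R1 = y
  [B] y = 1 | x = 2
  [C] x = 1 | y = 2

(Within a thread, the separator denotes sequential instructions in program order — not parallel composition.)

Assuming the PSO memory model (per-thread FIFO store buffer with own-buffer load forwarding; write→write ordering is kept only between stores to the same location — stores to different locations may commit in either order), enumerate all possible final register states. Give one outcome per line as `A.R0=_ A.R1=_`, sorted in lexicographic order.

A.R0=0 A.R1=0
A.R0=0 A.R1=1
A.R0=0 A.R1=2
A.R0=1 A.R1=0
A.R0=1 A.R1=1
A.R0=1 A.R1=2
A.R0=2 A.R1=0
A.R0=2 A.R1=1
A.R0=2 A.R1=2

outcome vector order: (A.R0,A.R1)
|PSO outcomes| = 9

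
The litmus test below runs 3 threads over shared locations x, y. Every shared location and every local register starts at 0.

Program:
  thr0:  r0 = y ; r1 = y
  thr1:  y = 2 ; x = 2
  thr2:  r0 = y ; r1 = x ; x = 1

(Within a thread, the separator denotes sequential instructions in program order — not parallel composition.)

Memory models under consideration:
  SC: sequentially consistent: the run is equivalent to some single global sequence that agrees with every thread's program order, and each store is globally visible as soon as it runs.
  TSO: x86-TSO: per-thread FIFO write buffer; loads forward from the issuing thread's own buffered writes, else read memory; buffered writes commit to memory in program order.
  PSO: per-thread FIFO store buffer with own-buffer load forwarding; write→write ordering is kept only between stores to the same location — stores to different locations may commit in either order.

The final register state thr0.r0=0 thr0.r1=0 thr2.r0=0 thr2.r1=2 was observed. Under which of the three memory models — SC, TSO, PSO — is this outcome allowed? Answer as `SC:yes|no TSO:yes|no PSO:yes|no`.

outcome vector order: (thr0.r0,thr0.r1,thr2.r0,thr2.r1)
under SC → (0,0,0,0), (0,0,0,2), (0,0,2,0), (0,0,2,2), (0,2,0,0), (0,2,0,2), (0,2,2,0), (0,2,2,2), (2,2,0,0), (2,2,0,2), (2,2,2,0), (2,2,2,2)
under TSO → (0,0,0,0), (0,0,0,2), (0,0,2,0), (0,0,2,2), (0,2,0,0), (0,2,0,2), (0,2,2,0), (0,2,2,2), (2,2,0,0), (2,2,0,2), (2,2,2,0), (2,2,2,2)
under PSO → (0,0,0,0), (0,0,0,2), (0,0,2,0), (0,0,2,2), (0,2,0,0), (0,2,0,2), (0,2,2,0), (0,2,2,2), (2,2,0,0), (2,2,0,2), (2,2,2,0), (2,2,2,2)
target (0,0,0,2) ∈ {SC,TSO,PSO}

SC:yes TSO:yes PSO:yes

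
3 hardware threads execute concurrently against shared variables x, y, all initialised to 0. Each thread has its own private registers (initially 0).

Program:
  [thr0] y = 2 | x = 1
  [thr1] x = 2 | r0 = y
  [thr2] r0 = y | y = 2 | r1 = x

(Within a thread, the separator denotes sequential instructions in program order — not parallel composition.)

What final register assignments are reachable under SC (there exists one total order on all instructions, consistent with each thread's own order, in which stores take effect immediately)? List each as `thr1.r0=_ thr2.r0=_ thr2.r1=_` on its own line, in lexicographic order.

outcome vector order: (thr1.r0,thr2.r0,thr2.r1)
|SC outcomes| = 10

thr1.r0=0 thr2.r0=0 thr2.r1=1
thr1.r0=0 thr2.r0=0 thr2.r1=2
thr1.r0=0 thr2.r0=2 thr2.r1=1
thr1.r0=0 thr2.r0=2 thr2.r1=2
thr1.r0=2 thr2.r0=0 thr2.r1=0
thr1.r0=2 thr2.r0=0 thr2.r1=1
thr1.r0=2 thr2.r0=0 thr2.r1=2
thr1.r0=2 thr2.r0=2 thr2.r1=0
thr1.r0=2 thr2.r0=2 thr2.r1=1
thr1.r0=2 thr2.r0=2 thr2.r1=2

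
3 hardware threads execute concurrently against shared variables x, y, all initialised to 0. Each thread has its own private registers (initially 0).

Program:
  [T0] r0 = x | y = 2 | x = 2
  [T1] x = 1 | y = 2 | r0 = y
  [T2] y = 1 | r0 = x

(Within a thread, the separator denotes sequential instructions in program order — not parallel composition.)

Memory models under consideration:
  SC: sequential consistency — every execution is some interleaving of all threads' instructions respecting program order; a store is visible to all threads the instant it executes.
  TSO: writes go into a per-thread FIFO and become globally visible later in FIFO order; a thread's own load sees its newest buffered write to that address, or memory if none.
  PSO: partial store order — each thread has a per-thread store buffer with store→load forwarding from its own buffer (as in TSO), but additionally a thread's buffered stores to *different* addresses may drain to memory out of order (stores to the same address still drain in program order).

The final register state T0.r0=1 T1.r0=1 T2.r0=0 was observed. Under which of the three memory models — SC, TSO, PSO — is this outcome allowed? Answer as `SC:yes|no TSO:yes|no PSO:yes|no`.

SC:no TSO:yes PSO:yes

outcome vector order: (T0.r0,T1.r0,T2.r0)
SC: 10 outcomes — {<0 1 1>, <0 1 2>, <0 2 0>, <0 2 1>, <0 2 2>, <1 1 1>, <1 1 2>, <1 2 0>, <1 2 1>, <1 2 2>}
TSO: 12 outcomes — {<0 1 0>, <0 1 1>, <0 1 2>, <0 2 0>, <0 2 1>, <0 2 2>, <1 1 0>, <1 1 1>, <1 1 2>, <1 2 0>, <1 2 1>, <1 2 2>}
PSO: 12 outcomes — {<0 1 0>, <0 1 1>, <0 1 2>, <0 2 0>, <0 2 1>, <0 2 2>, <1 1 0>, <1 1 1>, <1 1 2>, <1 2 0>, <1 2 1>, <1 2 2>}
target <1 1 0> ∈ {TSO,PSO}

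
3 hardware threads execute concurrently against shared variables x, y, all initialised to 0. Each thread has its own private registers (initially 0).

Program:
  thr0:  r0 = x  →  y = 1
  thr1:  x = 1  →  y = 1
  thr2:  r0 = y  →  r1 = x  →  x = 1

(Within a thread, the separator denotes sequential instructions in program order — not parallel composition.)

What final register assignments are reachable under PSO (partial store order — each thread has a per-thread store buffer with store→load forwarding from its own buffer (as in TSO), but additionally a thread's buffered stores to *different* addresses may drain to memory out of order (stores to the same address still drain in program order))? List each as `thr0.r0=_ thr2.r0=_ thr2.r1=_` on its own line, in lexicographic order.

outcome vector order: (thr0.r0,thr2.r0,thr2.r1)
|PSO outcomes| = 8

thr0.r0=0 thr2.r0=0 thr2.r1=0
thr0.r0=0 thr2.r0=0 thr2.r1=1
thr0.r0=0 thr2.r0=1 thr2.r1=0
thr0.r0=0 thr2.r0=1 thr2.r1=1
thr0.r0=1 thr2.r0=0 thr2.r1=0
thr0.r0=1 thr2.r0=0 thr2.r1=1
thr0.r0=1 thr2.r0=1 thr2.r1=0
thr0.r0=1 thr2.r0=1 thr2.r1=1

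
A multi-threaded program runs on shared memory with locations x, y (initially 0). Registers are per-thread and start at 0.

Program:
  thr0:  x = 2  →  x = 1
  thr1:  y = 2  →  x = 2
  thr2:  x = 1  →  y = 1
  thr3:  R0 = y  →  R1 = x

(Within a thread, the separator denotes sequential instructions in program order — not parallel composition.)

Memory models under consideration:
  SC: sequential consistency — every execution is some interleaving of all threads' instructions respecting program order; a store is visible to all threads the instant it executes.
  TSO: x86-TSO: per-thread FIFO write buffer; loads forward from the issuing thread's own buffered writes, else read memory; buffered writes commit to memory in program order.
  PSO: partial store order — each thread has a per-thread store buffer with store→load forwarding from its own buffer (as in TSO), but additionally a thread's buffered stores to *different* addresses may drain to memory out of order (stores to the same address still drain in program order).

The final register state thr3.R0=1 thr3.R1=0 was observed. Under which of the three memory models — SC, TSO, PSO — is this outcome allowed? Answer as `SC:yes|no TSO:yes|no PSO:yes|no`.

outcome vector order: (thr3.R0,thr3.R1)
[SC] allowed = {(0,0) (0,1) (0,2) (1,1) (1,2) (2,0) (2,1) (2,2)}
[TSO] allowed = {(0,0) (0,1) (0,2) (1,1) (1,2) (2,0) (2,1) (2,2)}
[PSO] allowed = {(0,0) (0,1) (0,2) (1,0) (1,1) (1,2) (2,0) (2,1) (2,2)}
target (1,0) ∈ {PSO}

SC:no TSO:no PSO:yes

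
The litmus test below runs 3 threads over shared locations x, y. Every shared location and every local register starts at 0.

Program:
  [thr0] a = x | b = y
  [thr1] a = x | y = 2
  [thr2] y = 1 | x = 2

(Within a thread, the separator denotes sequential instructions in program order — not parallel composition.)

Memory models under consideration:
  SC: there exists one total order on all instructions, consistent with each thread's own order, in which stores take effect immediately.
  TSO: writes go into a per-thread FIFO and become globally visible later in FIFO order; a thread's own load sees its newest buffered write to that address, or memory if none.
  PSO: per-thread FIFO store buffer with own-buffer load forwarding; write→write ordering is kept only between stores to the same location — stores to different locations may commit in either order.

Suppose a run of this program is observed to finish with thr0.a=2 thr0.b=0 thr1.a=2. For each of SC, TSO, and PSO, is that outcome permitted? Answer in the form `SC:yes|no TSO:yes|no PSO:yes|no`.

outcome vector order: (thr0.a,thr0.b,thr1.a)
SC: 10 outcomes — {0/0/0; 0/0/2; 0/1/0; 0/1/2; 0/2/0; 0/2/2; 2/1/0; 2/1/2; 2/2/0; 2/2/2}
TSO: 10 outcomes — {0/0/0; 0/0/2; 0/1/0; 0/1/2; 0/2/0; 0/2/2; 2/1/0; 2/1/2; 2/2/0; 2/2/2}
PSO: 12 outcomes — {0/0/0; 0/0/2; 0/1/0; 0/1/2; 0/2/0; 0/2/2; 2/0/0; 2/0/2; 2/1/0; 2/1/2; 2/2/0; 2/2/2}
target 2/0/2 ∈ {PSO}

SC:no TSO:no PSO:yes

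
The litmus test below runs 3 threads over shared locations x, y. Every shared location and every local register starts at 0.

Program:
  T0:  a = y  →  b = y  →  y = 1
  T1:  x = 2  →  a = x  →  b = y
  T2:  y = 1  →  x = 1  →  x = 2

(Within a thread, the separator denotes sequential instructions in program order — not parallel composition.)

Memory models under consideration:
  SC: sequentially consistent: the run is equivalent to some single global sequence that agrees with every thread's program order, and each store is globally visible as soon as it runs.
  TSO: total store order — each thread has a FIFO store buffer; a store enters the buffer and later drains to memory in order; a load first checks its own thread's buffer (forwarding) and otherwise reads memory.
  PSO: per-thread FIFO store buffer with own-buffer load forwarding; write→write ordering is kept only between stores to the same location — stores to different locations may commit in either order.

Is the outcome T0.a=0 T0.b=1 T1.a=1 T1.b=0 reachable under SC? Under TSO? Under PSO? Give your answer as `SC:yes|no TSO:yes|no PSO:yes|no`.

SC:no TSO:no PSO:yes

outcome vector order: (T0.a,T0.b,T1.a,T1.b)
SC (9): 0011, 0020, 0021, 0111, 0120, 0121, 1111, 1120, 1121
TSO (9): 0011, 0020, 0021, 0111, 0120, 0121, 1111, 1120, 1121
PSO (12): 0010, 0011, 0020, 0021, 0110, 0111, 0120, 0121, 1110, 1111, 1120, 1121
target 0110 ∈ {PSO}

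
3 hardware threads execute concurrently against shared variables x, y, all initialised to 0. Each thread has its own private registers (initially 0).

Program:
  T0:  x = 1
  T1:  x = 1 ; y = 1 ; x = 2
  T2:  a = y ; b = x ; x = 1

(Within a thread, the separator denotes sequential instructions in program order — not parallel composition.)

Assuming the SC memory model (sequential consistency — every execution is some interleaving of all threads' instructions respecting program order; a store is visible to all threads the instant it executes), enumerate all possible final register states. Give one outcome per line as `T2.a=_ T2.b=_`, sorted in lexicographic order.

T2.a=0 T2.b=0
T2.a=0 T2.b=1
T2.a=0 T2.b=2
T2.a=1 T2.b=1
T2.a=1 T2.b=2

outcome vector order: (T2.a,T2.b)
|SC outcomes| = 5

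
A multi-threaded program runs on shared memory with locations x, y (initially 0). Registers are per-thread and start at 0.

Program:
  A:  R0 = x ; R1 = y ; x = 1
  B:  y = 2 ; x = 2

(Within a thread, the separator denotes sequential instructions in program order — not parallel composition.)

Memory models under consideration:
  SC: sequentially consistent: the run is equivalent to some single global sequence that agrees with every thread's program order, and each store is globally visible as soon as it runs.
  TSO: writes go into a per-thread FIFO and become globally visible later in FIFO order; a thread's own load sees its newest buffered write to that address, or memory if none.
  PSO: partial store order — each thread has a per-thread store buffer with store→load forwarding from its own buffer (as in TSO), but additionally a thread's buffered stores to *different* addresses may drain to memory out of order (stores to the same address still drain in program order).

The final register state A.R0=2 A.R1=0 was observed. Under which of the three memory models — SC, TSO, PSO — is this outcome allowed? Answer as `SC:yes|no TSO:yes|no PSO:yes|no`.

SC:no TSO:no PSO:yes

outcome vector order: (A.R0,A.R1)
SC (3): 00 02 22
TSO (3): 00 02 22
PSO (4): 00 02 20 22
target 20 ∈ {PSO}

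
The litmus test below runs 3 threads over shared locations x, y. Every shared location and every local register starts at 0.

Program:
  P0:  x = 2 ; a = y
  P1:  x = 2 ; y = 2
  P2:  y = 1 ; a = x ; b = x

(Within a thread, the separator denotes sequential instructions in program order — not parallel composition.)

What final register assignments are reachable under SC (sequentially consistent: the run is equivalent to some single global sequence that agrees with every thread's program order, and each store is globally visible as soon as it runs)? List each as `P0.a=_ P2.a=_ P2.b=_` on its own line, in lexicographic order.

P0.a=0 P2.a=2 P2.b=2
P0.a=1 P2.a=0 P2.b=0
P0.a=1 P2.a=0 P2.b=2
P0.a=1 P2.a=2 P2.b=2
P0.a=2 P2.a=0 P2.b=0
P0.a=2 P2.a=0 P2.b=2
P0.a=2 P2.a=2 P2.b=2

outcome vector order: (P0.a,P2.a,P2.b)
|SC outcomes| = 7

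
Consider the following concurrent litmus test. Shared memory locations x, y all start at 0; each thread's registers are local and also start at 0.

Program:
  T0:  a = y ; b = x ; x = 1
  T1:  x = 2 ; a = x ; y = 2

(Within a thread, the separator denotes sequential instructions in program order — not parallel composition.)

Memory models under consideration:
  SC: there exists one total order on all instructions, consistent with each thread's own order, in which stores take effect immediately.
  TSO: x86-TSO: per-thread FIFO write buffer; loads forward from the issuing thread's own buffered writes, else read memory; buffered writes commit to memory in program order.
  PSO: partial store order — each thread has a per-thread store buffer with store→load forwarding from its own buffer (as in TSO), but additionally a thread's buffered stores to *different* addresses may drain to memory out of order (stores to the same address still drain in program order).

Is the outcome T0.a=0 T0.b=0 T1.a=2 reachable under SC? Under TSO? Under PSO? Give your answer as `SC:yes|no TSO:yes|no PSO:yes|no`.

outcome vector order: (T0.a,T0.b,T1.a)
SC: 5 outcomes — {<0 0 1>, <0 0 2>, <0 2 1>, <0 2 2>, <2 2 2>}
TSO: 5 outcomes — {<0 0 1>, <0 0 2>, <0 2 1>, <0 2 2>, <2 2 2>}
PSO: 6 outcomes — {<0 0 1>, <0 0 2>, <0 2 1>, <0 2 2>, <2 0 2>, <2 2 2>}
target <0 0 2> ∈ {SC,TSO,PSO}

SC:yes TSO:yes PSO:yes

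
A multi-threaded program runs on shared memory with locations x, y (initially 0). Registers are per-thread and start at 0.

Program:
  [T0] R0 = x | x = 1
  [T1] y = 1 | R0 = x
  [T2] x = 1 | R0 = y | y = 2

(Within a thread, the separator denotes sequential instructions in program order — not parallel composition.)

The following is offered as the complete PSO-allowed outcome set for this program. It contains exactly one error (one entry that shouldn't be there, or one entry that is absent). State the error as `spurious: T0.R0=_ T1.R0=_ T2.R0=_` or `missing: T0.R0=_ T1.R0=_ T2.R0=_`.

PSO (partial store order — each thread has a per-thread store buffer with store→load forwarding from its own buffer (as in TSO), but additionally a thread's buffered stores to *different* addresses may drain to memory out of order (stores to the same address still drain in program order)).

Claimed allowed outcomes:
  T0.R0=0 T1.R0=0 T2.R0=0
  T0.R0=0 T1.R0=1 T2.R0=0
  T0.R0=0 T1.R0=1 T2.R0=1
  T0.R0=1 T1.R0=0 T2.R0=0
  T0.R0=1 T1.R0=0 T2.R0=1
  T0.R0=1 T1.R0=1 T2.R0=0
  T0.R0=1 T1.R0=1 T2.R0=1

missing: T0.R0=0 T1.R0=0 T2.R0=1

outcome vector order: (T0.R0,T1.R0,T2.R0)
under PSO → <0 0 0>; <0 0 1>; <0 1 0>; <0 1 1>; <1 0 0>; <1 0 1>; <1 1 0>; <1 1 1>
PSO∖claimed = {<0 0 1>}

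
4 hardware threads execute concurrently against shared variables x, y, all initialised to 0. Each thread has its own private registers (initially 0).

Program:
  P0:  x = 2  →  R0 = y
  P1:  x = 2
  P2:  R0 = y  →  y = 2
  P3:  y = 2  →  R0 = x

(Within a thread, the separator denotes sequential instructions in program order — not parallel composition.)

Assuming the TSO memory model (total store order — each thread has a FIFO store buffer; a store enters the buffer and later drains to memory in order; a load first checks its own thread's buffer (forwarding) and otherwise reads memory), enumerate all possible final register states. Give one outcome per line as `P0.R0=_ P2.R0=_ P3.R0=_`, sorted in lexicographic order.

outcome vector order: (P0.R0,P2.R0,P3.R0)
|TSO outcomes| = 8

P0.R0=0 P2.R0=0 P3.R0=0
P0.R0=0 P2.R0=0 P3.R0=2
P0.R0=0 P2.R0=2 P3.R0=0
P0.R0=0 P2.R0=2 P3.R0=2
P0.R0=2 P2.R0=0 P3.R0=0
P0.R0=2 P2.R0=0 P3.R0=2
P0.R0=2 P2.R0=2 P3.R0=0
P0.R0=2 P2.R0=2 P3.R0=2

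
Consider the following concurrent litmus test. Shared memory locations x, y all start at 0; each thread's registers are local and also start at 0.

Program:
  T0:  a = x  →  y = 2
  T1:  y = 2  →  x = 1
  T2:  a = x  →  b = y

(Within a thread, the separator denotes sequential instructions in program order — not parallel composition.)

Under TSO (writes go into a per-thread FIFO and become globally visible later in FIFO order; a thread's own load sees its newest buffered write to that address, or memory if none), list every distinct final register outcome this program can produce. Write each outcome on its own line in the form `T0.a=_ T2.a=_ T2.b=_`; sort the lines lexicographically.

T0.a=0 T2.a=0 T2.b=0
T0.a=0 T2.a=0 T2.b=2
T0.a=0 T2.a=1 T2.b=2
T0.a=1 T2.a=0 T2.b=0
T0.a=1 T2.a=0 T2.b=2
T0.a=1 T2.a=1 T2.b=2

outcome vector order: (T0.a,T2.a,T2.b)
|TSO outcomes| = 6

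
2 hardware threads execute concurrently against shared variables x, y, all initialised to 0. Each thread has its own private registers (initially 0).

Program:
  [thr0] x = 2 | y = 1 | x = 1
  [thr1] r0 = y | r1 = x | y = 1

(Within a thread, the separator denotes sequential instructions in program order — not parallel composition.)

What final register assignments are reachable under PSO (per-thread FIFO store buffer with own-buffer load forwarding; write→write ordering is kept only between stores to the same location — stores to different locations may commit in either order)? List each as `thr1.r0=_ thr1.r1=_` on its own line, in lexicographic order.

thr1.r0=0 thr1.r1=0
thr1.r0=0 thr1.r1=1
thr1.r0=0 thr1.r1=2
thr1.r0=1 thr1.r1=0
thr1.r0=1 thr1.r1=1
thr1.r0=1 thr1.r1=2

outcome vector order: (thr1.r0,thr1.r1)
|PSO outcomes| = 6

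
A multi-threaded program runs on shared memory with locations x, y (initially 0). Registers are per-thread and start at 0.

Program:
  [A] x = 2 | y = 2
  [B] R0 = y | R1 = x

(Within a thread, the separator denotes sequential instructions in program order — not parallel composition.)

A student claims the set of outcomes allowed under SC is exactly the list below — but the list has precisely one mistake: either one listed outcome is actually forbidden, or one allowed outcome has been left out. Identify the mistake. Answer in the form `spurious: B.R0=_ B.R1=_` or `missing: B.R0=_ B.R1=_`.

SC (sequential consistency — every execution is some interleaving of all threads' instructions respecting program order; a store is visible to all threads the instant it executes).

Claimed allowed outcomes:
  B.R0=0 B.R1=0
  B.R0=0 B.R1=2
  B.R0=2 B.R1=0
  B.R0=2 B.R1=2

spurious: B.R0=2 B.R1=0

outcome vector order: (B.R0,B.R1)
SC (3): (0,0) (0,2) (2,2)
claimed∖SC = {(2,0)}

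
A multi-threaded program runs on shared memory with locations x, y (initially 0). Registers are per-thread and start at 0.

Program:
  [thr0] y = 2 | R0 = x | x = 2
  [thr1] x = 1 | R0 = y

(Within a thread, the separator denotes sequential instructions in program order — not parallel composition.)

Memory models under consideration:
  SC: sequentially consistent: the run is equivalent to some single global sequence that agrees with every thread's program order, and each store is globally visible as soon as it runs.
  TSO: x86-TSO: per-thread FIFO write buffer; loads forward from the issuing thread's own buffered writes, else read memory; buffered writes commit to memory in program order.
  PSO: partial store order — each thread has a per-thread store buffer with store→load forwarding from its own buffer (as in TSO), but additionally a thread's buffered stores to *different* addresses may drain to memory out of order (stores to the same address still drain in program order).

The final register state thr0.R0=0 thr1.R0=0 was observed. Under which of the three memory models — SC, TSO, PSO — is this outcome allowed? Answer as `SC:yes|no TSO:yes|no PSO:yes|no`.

outcome vector order: (thr0.R0,thr1.R0)
SC (3): 02, 10, 12
TSO (4): 00, 02, 10, 12
PSO (4): 00, 02, 10, 12
target 00 ∈ {TSO,PSO}

SC:no TSO:yes PSO:yes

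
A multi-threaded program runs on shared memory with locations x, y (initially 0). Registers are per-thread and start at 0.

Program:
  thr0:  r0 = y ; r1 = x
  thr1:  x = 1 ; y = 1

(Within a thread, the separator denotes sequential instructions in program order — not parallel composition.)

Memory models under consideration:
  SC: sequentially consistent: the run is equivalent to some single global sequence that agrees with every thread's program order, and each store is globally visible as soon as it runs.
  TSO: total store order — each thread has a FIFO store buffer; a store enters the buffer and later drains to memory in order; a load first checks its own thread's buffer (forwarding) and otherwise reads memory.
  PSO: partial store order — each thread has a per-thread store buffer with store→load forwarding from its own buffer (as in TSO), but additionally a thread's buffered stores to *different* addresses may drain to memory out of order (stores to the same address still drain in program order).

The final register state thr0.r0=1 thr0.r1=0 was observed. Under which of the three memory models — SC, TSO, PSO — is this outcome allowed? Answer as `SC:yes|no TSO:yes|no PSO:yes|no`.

outcome vector order: (thr0.r0,thr0.r1)
SC: 3 outcomes — {(0,0), (0,1), (1,1)}
TSO: 3 outcomes — {(0,0), (0,1), (1,1)}
PSO: 4 outcomes — {(0,0), (0,1), (1,0), (1,1)}
target (1,0) ∈ {PSO}

SC:no TSO:no PSO:yes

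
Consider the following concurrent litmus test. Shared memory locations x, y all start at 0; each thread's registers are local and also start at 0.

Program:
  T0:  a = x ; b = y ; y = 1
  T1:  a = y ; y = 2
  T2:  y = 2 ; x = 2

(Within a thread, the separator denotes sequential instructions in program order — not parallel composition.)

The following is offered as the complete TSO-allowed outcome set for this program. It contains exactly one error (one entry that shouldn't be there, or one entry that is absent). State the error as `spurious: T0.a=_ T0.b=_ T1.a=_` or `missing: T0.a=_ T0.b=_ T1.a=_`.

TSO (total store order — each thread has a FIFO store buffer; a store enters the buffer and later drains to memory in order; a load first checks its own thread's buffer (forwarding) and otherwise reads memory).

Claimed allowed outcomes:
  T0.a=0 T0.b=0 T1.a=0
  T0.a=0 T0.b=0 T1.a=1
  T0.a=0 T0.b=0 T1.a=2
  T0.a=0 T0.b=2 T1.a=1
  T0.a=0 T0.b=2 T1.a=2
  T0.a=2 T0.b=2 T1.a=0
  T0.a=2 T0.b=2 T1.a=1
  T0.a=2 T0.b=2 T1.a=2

missing: T0.a=0 T0.b=2 T1.a=0

outcome vector order: (T0.a,T0.b,T1.a)
under TSO → (0,0,0) (0,0,1) (0,0,2) (0,2,0) (0,2,1) (0,2,2) (2,2,0) (2,2,1) (2,2,2)
TSO∖claimed = {(0,2,0)}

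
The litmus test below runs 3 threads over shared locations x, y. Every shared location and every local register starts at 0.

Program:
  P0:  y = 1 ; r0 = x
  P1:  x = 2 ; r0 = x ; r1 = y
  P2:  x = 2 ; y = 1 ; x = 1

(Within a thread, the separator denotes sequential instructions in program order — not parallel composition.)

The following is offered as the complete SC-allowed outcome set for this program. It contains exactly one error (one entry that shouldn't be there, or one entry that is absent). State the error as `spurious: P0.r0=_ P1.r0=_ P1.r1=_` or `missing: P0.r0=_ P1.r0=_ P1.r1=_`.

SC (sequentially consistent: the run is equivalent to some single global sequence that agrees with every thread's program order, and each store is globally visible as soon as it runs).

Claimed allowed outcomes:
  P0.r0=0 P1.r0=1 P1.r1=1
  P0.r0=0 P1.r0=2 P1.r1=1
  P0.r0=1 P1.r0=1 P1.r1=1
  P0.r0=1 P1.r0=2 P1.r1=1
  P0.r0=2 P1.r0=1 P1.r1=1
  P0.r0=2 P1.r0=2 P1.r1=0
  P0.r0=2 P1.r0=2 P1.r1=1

outcome vector order: (P0.r0,P1.r0,P1.r1)
SC: 8 outcomes — {<0 1 1> <0 2 1> <1 1 1> <1 2 0> <1 2 1> <2 1 1> <2 2 0> <2 2 1>}
SC∖claimed = {<1 2 0>}

missing: P0.r0=1 P1.r0=2 P1.r1=0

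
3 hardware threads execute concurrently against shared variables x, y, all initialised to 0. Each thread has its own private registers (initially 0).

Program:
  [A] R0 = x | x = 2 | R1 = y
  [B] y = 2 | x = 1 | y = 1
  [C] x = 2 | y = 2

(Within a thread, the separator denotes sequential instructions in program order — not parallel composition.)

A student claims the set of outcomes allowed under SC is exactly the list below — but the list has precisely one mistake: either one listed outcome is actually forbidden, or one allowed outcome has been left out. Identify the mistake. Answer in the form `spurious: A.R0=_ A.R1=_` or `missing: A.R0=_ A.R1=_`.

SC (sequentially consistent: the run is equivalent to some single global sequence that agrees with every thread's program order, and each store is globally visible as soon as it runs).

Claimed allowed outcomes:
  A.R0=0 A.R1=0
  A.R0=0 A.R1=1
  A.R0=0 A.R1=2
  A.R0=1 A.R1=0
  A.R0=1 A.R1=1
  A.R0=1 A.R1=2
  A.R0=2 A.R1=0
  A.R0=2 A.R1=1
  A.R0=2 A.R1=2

spurious: A.R0=1 A.R1=0

outcome vector order: (A.R0,A.R1)
SC: 8 outcomes — {<0 0>, <0 1>, <0 2>, <1 1>, <1 2>, <2 0>, <2 1>, <2 2>}
claimed∖SC = {<1 0>}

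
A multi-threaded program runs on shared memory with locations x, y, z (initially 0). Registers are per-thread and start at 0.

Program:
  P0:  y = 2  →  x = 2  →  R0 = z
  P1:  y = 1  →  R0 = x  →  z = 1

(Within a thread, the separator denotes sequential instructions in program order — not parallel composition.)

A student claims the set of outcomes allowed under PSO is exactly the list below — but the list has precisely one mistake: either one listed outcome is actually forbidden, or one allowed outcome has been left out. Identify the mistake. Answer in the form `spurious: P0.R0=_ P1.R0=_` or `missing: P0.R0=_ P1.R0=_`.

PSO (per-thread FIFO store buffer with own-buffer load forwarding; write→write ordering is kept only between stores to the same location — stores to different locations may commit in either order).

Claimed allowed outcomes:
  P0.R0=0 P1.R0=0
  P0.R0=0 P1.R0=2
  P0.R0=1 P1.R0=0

outcome vector order: (P0.R0,P1.R0)
[PSO] allowed = {(0,0); (0,2); (1,0); (1,2)}
PSO∖claimed = {(1,2)}

missing: P0.R0=1 P1.R0=2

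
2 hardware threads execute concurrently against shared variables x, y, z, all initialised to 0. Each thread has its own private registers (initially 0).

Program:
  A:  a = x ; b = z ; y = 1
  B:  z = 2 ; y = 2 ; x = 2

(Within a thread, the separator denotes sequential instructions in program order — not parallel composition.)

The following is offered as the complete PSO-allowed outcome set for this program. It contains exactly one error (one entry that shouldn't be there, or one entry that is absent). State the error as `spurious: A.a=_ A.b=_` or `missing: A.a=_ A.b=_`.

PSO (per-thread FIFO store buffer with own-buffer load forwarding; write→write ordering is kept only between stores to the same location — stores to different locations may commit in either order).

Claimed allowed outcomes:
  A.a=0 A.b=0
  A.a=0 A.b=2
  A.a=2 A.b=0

outcome vector order: (A.a,A.b)
[PSO] allowed = {00; 02; 20; 22}
PSO∖claimed = {22}

missing: A.a=2 A.b=2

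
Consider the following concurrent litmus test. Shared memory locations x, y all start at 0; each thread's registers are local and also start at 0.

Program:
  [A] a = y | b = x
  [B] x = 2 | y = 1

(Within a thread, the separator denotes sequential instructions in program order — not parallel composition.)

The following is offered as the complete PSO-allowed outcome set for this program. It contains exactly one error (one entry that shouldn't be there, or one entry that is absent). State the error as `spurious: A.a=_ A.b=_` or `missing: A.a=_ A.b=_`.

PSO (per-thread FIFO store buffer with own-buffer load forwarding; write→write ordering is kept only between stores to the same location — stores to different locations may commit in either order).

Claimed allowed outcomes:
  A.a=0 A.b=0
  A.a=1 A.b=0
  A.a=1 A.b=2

outcome vector order: (A.a,A.b)
PSO (4): (0,0), (0,2), (1,0), (1,2)
PSO∖claimed = {(0,2)}

missing: A.a=0 A.b=2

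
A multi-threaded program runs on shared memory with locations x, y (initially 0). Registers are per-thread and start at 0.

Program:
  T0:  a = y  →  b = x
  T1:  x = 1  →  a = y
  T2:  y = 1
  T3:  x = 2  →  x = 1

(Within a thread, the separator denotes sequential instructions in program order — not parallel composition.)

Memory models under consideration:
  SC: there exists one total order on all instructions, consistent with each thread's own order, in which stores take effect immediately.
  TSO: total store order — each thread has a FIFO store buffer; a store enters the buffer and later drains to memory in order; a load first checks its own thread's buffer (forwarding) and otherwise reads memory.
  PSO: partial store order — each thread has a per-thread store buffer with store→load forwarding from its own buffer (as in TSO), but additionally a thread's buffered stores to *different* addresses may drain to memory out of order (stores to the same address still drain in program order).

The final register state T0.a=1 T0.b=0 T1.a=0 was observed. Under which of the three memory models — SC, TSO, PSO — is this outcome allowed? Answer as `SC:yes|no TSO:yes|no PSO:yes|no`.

outcome vector order: (T0.a,T0.b,T1.a)
SC: 11 outcomes — {000, 001, 010, 011, 020, 021, 101, 110, 111, 120, 121}
TSO: 12 outcomes — {000, 001, 010, 011, 020, 021, 100, 101, 110, 111, 120, 121}
PSO: 12 outcomes — {000, 001, 010, 011, 020, 021, 100, 101, 110, 111, 120, 121}
target 100 ∈ {TSO,PSO}

SC:no TSO:yes PSO:yes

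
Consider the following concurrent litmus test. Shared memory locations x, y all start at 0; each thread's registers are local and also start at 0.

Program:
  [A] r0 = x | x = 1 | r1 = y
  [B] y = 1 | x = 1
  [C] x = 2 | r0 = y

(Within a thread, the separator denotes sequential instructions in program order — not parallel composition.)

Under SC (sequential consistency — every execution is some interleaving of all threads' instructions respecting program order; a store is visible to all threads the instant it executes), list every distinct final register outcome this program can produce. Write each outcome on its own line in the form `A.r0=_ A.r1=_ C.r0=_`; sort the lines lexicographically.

outcome vector order: (A.r0,A.r1,C.r0)
|SC outcomes| = 10

A.r0=0 A.r1=0 C.r0=0
A.r0=0 A.r1=0 C.r0=1
A.r0=0 A.r1=1 C.r0=0
A.r0=0 A.r1=1 C.r0=1
A.r0=1 A.r1=1 C.r0=0
A.r0=1 A.r1=1 C.r0=1
A.r0=2 A.r1=0 C.r0=0
A.r0=2 A.r1=0 C.r0=1
A.r0=2 A.r1=1 C.r0=0
A.r0=2 A.r1=1 C.r0=1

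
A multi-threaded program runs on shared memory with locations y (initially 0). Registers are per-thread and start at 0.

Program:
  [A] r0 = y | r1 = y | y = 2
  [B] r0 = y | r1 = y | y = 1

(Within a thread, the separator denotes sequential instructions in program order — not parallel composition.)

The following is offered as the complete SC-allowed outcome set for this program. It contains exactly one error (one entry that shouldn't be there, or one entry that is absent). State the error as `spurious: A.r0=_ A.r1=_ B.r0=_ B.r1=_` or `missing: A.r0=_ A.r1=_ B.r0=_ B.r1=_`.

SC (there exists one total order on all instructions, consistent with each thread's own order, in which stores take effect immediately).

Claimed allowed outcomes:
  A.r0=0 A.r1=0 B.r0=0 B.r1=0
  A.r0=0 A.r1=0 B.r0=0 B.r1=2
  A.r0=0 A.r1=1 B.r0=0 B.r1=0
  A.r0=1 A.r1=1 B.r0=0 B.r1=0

outcome vector order: (A.r0,A.r1,B.r0,B.r1)
SC: 5 outcomes — {0000, 0002, 0022, 0100, 1100}
SC∖claimed = {0022}

missing: A.r0=0 A.r1=0 B.r0=2 B.r1=2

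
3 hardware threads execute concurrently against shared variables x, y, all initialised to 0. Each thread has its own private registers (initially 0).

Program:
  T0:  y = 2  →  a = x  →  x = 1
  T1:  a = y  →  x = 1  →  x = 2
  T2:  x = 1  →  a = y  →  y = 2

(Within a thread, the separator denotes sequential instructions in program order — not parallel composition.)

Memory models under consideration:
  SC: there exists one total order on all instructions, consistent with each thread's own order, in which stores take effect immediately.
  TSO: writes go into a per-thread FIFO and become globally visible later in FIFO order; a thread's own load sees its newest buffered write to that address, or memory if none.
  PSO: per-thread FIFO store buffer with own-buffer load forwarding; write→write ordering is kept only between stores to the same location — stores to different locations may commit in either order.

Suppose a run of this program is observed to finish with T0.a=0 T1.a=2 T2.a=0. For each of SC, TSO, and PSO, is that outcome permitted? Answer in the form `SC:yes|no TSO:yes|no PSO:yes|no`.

outcome vector order: (T0.a,T1.a,T2.a)
under SC → 002 022 100 102 120 122 200 202 220 222
under TSO → 000 002 020 022 100 102 120 122 200 202 220 222
under PSO → 000 002 020 022 100 102 120 122 200 202 220 222
target 020 ∈ {TSO,PSO}

SC:no TSO:yes PSO:yes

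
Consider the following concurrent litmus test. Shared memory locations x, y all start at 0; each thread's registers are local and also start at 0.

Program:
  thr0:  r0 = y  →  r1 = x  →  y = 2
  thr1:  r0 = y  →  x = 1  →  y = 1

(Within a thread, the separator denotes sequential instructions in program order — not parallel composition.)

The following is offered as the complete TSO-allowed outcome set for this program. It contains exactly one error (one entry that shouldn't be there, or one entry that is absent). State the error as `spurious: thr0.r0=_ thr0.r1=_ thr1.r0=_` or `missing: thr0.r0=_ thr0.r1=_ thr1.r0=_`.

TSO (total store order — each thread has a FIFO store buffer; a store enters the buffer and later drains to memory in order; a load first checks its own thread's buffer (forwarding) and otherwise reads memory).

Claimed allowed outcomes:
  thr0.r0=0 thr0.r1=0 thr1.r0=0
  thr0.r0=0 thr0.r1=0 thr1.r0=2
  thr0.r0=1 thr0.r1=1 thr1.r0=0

outcome vector order: (thr0.r0,thr0.r1,thr1.r0)
TSO: 4 outcomes — {0/0/0; 0/0/2; 0/1/0; 1/1/0}
TSO∖claimed = {0/1/0}

missing: thr0.r0=0 thr0.r1=1 thr1.r0=0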